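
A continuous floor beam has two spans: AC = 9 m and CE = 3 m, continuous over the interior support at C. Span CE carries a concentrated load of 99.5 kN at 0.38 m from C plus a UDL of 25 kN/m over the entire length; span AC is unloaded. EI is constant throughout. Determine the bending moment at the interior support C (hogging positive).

Release continuity at C by inserting a hinge; the redundant is the internal moment M_C. The primary structure is two simply-supported spans AC and CE.
Rotations at C on the released spans (each span's end-slope, ×1/EI):
  span CE: point load 99.5 at a = 0.38: Pab(L + b)/(6LEI) = 30.93/EI
  span CE: UDL 25: wL³/(24EI) = 28.12/EI
  relative rotation θ_0 = (0 + 59.05)/EI = 59.05/EI
A unit hogging moment at C produces rotation L₁/(3EI) + L₂/(3EI) = 4/EI.
Compatibility: M_C·(L₁+L₂)/(3EI) = θ_0, giving M_C = 14.76 kN·m (hogging).

M_C = 14.76 kN·m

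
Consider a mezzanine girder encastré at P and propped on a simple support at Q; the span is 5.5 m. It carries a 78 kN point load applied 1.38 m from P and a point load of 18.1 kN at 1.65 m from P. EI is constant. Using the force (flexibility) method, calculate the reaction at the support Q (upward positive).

Take the reaction at Q as the redundant and release it; the primary structure is a cantilever fixed at P.
Free-end deflection of the primary structure under the applied loading (downward +):
  point load 78 at a = 1.38: Pa²(3L − a)/(6EI) = 374.3/EI
  point load 18.1 at a = 1.65: Pa²(3L − a)/(6EI) = 122/EI
  δ_0 = 496.3/EI
Tip deflection under a unit load at Q: L³/(3EI) = 55.46/EI.
The prop prevents deflection at Q: R_Q = δ_0/δ_{QQ} = 496.3/55.46 = 8.949 kN.

R_Q = 8.949 kN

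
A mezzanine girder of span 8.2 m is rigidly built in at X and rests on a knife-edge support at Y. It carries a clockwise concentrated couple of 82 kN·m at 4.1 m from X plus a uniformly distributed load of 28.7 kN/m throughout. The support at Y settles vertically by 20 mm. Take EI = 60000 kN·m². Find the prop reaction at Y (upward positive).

Release the roller at Y. Primary structure: cantilever fixed at X.
Deflection at Y on the released cantilever, summing each load's contribution:
  clockwise couple 82 at a = 4.1: M₀a(2L − a)/(2EI) = 2068/EI
  UDL 28.7: wL⁴/(8EI) = 16220/EI
  δ_0 = 18287/EI
Flexibility coefficient — unit upward force at Y: δ_{YY} = L³/(3EI) = 183.8/EI.
With EI = 60000 kN·m²: δ_0 = 0.30479 m and δ_{YY} = 0.003063 m/kN.
Compatibility — the beam at Y must follow the support down by 0.02 m: δ_0 − R_Y·δ_{YY} = 0.02, so R_Y = (0.30479 − 0.02)/0.003063 = 92.97 kN.

R_Y = 92.97 kN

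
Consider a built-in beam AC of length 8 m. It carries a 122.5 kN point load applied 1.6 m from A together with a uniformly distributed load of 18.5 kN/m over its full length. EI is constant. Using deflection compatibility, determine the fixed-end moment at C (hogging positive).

Take the two fixed-end moments M_A, M_C as redundants; the released structure is the simple span AC.
On the primary (simply-supported) span, the end slopes from the loading are:
  at A: point load 122.5 at a = 1.6: Pab(L + b)/(6LEI) = 376.3/EI
  at C: point load 122.5 at a = 1.6: Pab(L + a)/(6LEI) = 250.9/EI
  at A: UDL 18.5: wL³/(24EI) = 394.7/EI
  at C: UDL 18.5: wL³/(24EI) = 394.7/EI
  θ_A0 = 771/EI,  θ_C0 = 645.5/EI
Flexibility coefficients: a unit moment at one end gives L/(3EI) there and L/(6EI) at the far end, so f₁₁ = f₂₂ = 2.667/EI and f₁₂ = f₂₁ = 1.333/EI.
Compatibility — zero rotation at each built-in end:
  2.667 M_A + 1.333 M_C = 771
  1.333 M_A + 2.667 M_C = 645.5
Solving the pair gives M_A = 224.1 kN·m and M_C = 130 kN·m (hogging).

M_C = 130 kN·m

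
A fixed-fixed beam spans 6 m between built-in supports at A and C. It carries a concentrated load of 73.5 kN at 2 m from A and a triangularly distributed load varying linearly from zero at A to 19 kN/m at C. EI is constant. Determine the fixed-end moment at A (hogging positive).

M_A = 88.13 kN·m

Take the two fixed-end moments M_A, M_C as redundants; the released structure is the simple span AC.
Simple-span end rotations at A and C under the given loads:
  at A: point load 73.5 at a = 2: Pab(L + b)/(6LEI) = 163.3/EI
  at C: point load 73.5 at a = 2: Pab(L + a)/(6LEI) = 130.7/EI
  at A: triangular load, peak 19: 7w₀L³/(360EI) = 79.8/EI
  at C: triangular load, peak 19: w₀L³/(45EI) = 91.2/EI
  θ_A0 = 243.1/EI,  θ_C0 = 221.9/EI
Flexibility coefficients: a unit moment at one end gives L/(3EI) there and L/(6EI) at the far end, so f₁₁ = f₂₂ = 2/EI and f₁₂ = f₂₁ = 1/EI.
Compatibility — zero rotation at each built-in end:
  2 M_A + 1 M_C = 243.1
  1 M_A + 2 M_C = 221.9
Solving the pair gives M_A = 88.13 kN·m and M_C = 66.87 kN·m (hogging).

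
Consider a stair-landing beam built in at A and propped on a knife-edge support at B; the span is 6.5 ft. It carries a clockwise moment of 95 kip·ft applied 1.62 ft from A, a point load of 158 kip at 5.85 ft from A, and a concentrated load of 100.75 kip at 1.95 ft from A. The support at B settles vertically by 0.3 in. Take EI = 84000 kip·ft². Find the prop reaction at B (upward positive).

R_B = 133.2 kip

Take the reaction at B as the redundant and release it; the primary structure is a cantilever fixed at A.
Downward deflection at the released point B due to the loads:
  clockwise couple 95 at a = 1.62: M₀a(2L − a)/(2EI) = 875.7/EI
  point load 158 at a = 5.85: Pa²(3L − a)/(6EI) = 12301/EI
  point load 100.75 at a = 1.95: Pa²(3L − a)/(6EI) = 1121/EI
  δ_0 = 14298/EI
Flexibility coefficient — unit upward force at B: δ_{BB} = L³/(3EI) = 91.54/EI.
With EI = 84000 kip·ft²: δ_0 = 0.17021 ft and δ_{BB} = 0.00109 ft/kip.
Compatibility — the beam at B must follow the support down by 0.025 ft: δ_0 − R_B·δ_{BB} = 0.025, so R_B = (0.17021 − 0.025)/0.00109 = 133.2 kip.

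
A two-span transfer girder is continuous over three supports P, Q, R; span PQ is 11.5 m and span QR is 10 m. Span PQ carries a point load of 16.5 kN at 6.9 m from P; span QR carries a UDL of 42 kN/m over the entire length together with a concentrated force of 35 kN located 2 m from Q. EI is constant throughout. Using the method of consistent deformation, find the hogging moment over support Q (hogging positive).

Insert a hinge at Q; M_Q is the redundant, and each span becomes simply supported.
End slopes at the hinge Q, treating each span as simply supported:
  span PQ: point load 16.5 at a = 6.9: Pab(L + a)/(6LEI) = 139.7/EI
  span QR: UDL 42: wL³/(24EI) = 1750/EI
  span QR: point load 35 at a = 2: Pab(L + b)/(6LEI) = 168/EI
  relative rotation θ_0 = (139.7 + 1918)/EI = 2058/EI
A unit hogging moment at Q produces rotation L₁/(3EI) + L₂/(3EI) = 7.167/EI.
Compatibility: M_Q·(L₁+L₂)/(3EI) = θ_0, giving M_Q = 287.1 kN·m (hogging).

M_Q = 287.1 kN·m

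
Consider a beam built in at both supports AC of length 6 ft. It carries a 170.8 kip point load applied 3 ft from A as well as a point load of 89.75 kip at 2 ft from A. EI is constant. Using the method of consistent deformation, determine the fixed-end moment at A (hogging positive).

Take the two fixed-end moments M_A, M_C as redundants; the released structure is the simple span AC.
Simple-span end rotations at A and C under the given loads:
  at A: point load 170.8 at a = 3: Pab(L + b)/(6LEI) = 384.3/EI
  at C: point load 170.8 at a = 3: Pab(L + a)/(6LEI) = 384.3/EI
  at A: point load 89.75 at a = 2: Pab(L + b)/(6LEI) = 199.4/EI
  at C: point load 89.75 at a = 2: Pab(L + a)/(6LEI) = 159.6/EI
  θ_A0 = 583.7/EI,  θ_C0 = 543.9/EI
Flexibility coefficients: a unit moment at one end gives L/(3EI) there and L/(6EI) at the far end, so f₁₁ = f₂₂ = 2/EI and f₁₂ = f₂₁ = 1/EI.
Compatibility — zero rotation at each built-in end:
  2 M_A + 1 M_C = 583.7
  1 M_A + 2 M_C = 543.9
Solving the pair gives M_A = 207.9 kip·ft and M_C = 168 kip·ft (hogging).

M_A = 207.9 kip·ft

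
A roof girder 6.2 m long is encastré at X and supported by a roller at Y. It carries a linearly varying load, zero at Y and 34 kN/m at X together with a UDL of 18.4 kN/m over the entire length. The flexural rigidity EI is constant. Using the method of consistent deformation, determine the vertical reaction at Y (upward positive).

Release the roller at Y. Primary structure: cantilever fixed at X.
Downward deflection at the released point Y due to the loads:
  triangular load, peak 34 at the fixed end: w₀L⁴/(30EI) = 1675/EI
  UDL 18.4: wL⁴/(8EI) = 3399/EI
  δ_0 = 5073/EI
Tip deflection under a unit load at Y: L³/(3EI) = 79.44/EI.
Compatibility at Y: δ_0 − R_Y·δ_{YY} = 0, so R_Y = 5073/79.44 = 63.86 kN.

R_Y = 63.86 kN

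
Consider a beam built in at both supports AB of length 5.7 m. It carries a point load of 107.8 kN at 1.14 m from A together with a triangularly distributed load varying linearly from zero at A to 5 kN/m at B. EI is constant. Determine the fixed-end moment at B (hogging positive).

Release both end moments; the primary structure is a simply-supported span AB with redundants M_A and M_B.
On the primary (simply-supported) span, the end slopes from the loading are:
  at A: point load 107.8 at a = 1.14: Pab(L + b)/(6LEI) = 168.1/EI
  at B: point load 107.8 at a = 1.14: Pab(L + a)/(6LEI) = 112.1/EI
  at A: triangular load, peak 5: 7w₀L³/(360EI) = 18/EI
  at B: triangular load, peak 5: w₀L³/(45EI) = 20.58/EI
  θ_A0 = 186.1/EI,  θ_B0 = 132.7/EI
Flexibility coefficients: a unit moment at one end gives L/(3EI) there and L/(6EI) at the far end, so f₁₁ = f₂₂ = 1.9/EI and f₁₂ = f₂₁ = 0.95/EI.
Compatibility — zero rotation at each built-in end:
  1.9 M_A + 0.95 M_B = 186.1
  0.95 M_A + 1.9 M_B = 132.7
Solving the pair gives M_A = 84.07 kN·m and M_B = 27.79 kN·m (hogging).

M_B = 27.79 kN·m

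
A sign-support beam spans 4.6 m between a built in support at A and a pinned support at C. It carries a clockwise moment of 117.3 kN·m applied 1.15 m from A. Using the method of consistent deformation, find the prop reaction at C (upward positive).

Remove the prop at C; the released (primary) structure is a cantilever built in at A.
Free-end deflection of the primary structure under the applied loading (downward +):
  clockwise couple 117.3 at a = 1.15: M₀a(2L − a)/(2EI) = 543/EI
Tip deflection under a unit load at C: L³/(3EI) = 32.45/EI.
Compatibility at C: δ_0 − R_C·δ_{CC} = 0, so R_C = 543/32.45 = 16.73 kN.

R_C = 16.73 kN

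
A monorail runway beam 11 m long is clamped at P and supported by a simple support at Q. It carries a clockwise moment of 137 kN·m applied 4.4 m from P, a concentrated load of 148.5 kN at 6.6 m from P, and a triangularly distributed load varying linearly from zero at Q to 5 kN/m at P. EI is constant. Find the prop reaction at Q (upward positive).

Remove the prop at Q; the released (primary) structure is a cantilever built in at P.
Free-end deflection of the primary structure under the applied loading (downward +):
  clockwise couple 137 at a = 4.4: M₀a(2L − a)/(2EI) = 5305/EI
  point load 148.5 at a = 6.6: Pa²(3L − a)/(6EI) = 28462/EI
  triangular load, peak 5 at the fixed end: w₀L⁴/(30EI) = 2440/EI
  δ_0 = 36207/EI
Flexibility coefficient — unit upward force at Q: δ_{QQ} = L³/(3EI) = 443.7/EI.
Compatibility at Q: δ_0 − R_Q·δ_{QQ} = 0, so R_Q = 36207/443.7 = 81.61 kN.

R_Q = 81.61 kN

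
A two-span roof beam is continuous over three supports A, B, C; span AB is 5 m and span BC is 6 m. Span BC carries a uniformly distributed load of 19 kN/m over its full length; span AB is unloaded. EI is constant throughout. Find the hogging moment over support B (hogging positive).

M_B = 46.64 kN·m

Release continuity at B by inserting a hinge; the redundant is the internal moment M_B. The primary structure is two simply-supported spans AB and BC.
Rotations at B on the released spans (each span's end-slope, ×1/EI):
  span BC: UDL 19: wL³/(24EI) = 171/EI
  relative rotation θ_0 = (0 + 171)/EI = 171/EI
A unit hogging moment at B produces rotation L₁/(3EI) + L₂/(3EI) = 3.667/EI.
Slope continuity at B: θ_0 = M_B·3.667/EI, so M_B = 171/3.667 = 46.64 kN·m (hogging).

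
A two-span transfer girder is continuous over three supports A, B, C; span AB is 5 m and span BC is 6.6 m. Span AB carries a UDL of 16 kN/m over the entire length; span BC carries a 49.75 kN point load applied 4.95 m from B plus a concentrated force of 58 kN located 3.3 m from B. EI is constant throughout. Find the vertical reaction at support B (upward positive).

R_B = 111.1 kN

Release continuity at B by inserting a hinge; the redundant is the internal moment M_B. The primary structure is two simply-supported spans AB and BC.
Rotations at B on the released spans (each span's end-slope, ×1/EI):
  span AB: UDL 16: wL³/(24EI) = 83.33/EI
  span BC: point load 49.75 at a = 4.95: Pab(L + b)/(6LEI) = 84.65/EI
  span BC: point load 58 at a = 3.3: Pab(L + b)/(6LEI) = 157.9/EI
  relative rotation θ_0 = (83.33 + 242.6)/EI = 325.9/EI
A unit hogging moment at B produces rotation L₁/(3EI) + L₂/(3EI) = 3.867/EI.
Compatibility: M_B·(L₁+L₂)/(3EI) = θ_0, giving M_B = 84.28 kN·m (hogging).
Span AB, ΣM about A with M_B applied at B: R_B^{AB}·5 = 200 + 84.28, so R_B^{AB} = 56.86 kN and R_A = 80 − 56.86 = 23.14 kN.
Span BC, ΣM about C: R_B^{BC}·6.6 = 273.5 + 84.28, so R_B^{BC} = 54.21 kN and R_C = 107.8 − 54.21 = 53.54 kN.
R_B = 56.86 + 54.21 = 111.1 kN.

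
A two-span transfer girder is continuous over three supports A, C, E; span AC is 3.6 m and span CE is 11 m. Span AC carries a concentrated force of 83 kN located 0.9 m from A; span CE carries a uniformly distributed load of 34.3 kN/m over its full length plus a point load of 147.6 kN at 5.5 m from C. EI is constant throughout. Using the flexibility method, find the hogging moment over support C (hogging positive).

Take M_C as the redundant. Released structure: two simple spans AC and CE with a hinge at C.
End slopes at the hinge C, treating each span as simply supported:
  span AC: point load 83 at a = 0.9: Pab(L + a)/(6LEI) = 42.02/EI
  span CE: UDL 34.3: wL³/(24EI) = 1902/EI
  span CE: point load 147.6 at a = 5.5: Pab(L + b)/(6LEI) = 1116/EI
  relative rotation θ_0 = (42.02 + 3018)/EI = 3060/EI
A unit hogging moment at C produces rotation L₁/(3EI) + L₂/(3EI) = 4.867/EI.
Slope continuity at C: θ_0 = M_C·4.867/EI, so M_C = 3060/4.867 = 628.9 kN·m (hogging).

M_C = 628.9 kN·m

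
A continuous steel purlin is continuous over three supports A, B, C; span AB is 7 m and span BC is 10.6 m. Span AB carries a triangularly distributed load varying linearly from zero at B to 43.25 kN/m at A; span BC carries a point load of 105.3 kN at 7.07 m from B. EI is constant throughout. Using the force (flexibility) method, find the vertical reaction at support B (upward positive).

Release continuity at B by inserting a hinge; the redundant is the internal moment M_B. The primary structure is two simply-supported spans AB and BC.
Rotations at B on the released spans (each span's end-slope, ×1/EI):
  span AB: triangular load, peak 43.25: 7w₀L³/(360EI) = 288.5/EI
  span BC: point load 105.3 at a = 7.07: Pab(L + b)/(6LEI) = 583.9/EI
  relative rotation θ_0 = (288.5 + 583.9)/EI = 872.3/EI
A unit hogging moment at B produces rotation L₁/(3EI) + L₂/(3EI) = 5.867/EI.
Slope continuity at B: θ_0 = M_B·5.867/EI, so M_B = 872.3/5.867 = 148.7 kN·m (hogging).
Span AB, ΣM about A with M_B applied at B: R_B^{AB}·7 = 353.2 + 148.7, so R_B^{AB} = 71.7 kN and R_A = 151.4 − 71.7 = 79.68 kN.
Span BC, ΣM about C: R_B^{BC}·10.6 = 371.7 + 148.7, so R_B^{BC} = 49.09 kN and R_C = 105.3 − 49.09 = 56.21 kN.
R_B = 71.7 + 49.09 = 120.8 kN.

R_B = 120.8 kN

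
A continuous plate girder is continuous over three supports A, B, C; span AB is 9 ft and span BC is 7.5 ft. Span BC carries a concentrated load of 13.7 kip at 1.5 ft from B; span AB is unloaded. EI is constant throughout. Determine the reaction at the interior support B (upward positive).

Insert a hinge at B; M_B is the redundant, and each span becomes simply supported.
Rotations at B on the released spans (each span's end-slope, ×1/EI):
  span BC: point load 13.7 at a = 1.5: Pab(L + b)/(6LEI) = 36.99/EI
  relative rotation θ_0 = (0 + 36.99)/EI = 36.99/EI
A unit hogging moment at B produces rotation L₁/(3EI) + L₂/(3EI) = 5.5/EI.
Compatibility: M_B·(L₁+L₂)/(3EI) = θ_0, giving M_B = 6.725 kip·ft (hogging).
Span AB, ΣM about A with M_B applied at B: R_B^{AB}·9 = 0 + 6.725, so R_B^{AB} = 0.7473 kip and R_A = 0 − 0.7473 = -0.7473 kip.
Span BC, ΣM about C: R_B^{BC}·7.5 = 82.2 + 6.725, so R_B^{BC} = 11.86 kip and R_C = 13.7 − 11.86 = 1.843 kip.
R_B = 0.7473 + 11.86 = 12.6 kip.

R_B = 12.6 kip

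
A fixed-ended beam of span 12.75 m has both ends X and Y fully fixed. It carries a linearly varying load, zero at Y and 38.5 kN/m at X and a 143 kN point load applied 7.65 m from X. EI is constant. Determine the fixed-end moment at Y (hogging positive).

Take the two fixed-end moments M_X, M_Y as redundants; the released structure is the simple span XY.
End rotations of the released simple span under the applied load (×1/EI):
  at X: triangular load, peak 38.5: w₀L³/(45EI) = 1773/EI
  at Y: triangular load, peak 38.5: 7w₀L³/(360EI) = 1552/EI
  at X: point load 143 at a = 7.65: Pab(L + b)/(6LEI) = 1302/EI
  at Y: point load 143 at a = 7.65: Pab(L + a)/(6LEI) = 1488/EI
  θ_X0 = 3075/EI,  θ_Y0 = 3039/EI
Flexibility coefficients: a unit moment at one end gives L/(3EI) there and L/(6EI) at the far end, so f₁₁ = f₂₂ = 4.25/EI and f₁₂ = f₂₁ = 2.125/EI.
Compatibility — zero rotation at each built-in end:
  4.25 M_X + 2.125 M_Y = 3075
  2.125 M_X + 4.25 M_Y = 3039
Solving the pair gives M_X = 488 kN·m and M_Y = 471.2 kN·m (hogging).

M_Y = 471.2 kN·m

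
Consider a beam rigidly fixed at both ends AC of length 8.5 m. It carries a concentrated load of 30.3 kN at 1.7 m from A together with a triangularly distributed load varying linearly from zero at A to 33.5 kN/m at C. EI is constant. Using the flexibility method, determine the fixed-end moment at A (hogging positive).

M_A = 113.6 kN·m

Take the two fixed-end moments M_A, M_C as redundants; the released structure is the simple span AC.
End rotations of the released simple span under the applied load (×1/EI):
  at A: point load 30.3 at a = 1.7: Pab(L + b)/(6LEI) = 105.1/EI
  at C: point load 30.3 at a = 1.7: Pab(L + a)/(6LEI) = 70.05/EI
  at A: triangular load, peak 33.5: 7w₀L³/(360EI) = 400/EI
  at C: triangular load, peak 33.5: w₀L³/(45EI) = 457.2/EI
  θ_A0 = 505.1/EI,  θ_C0 = 527.2/EI
Flexibility coefficients: a unit moment at one end gives L/(3EI) there and L/(6EI) at the far end, so f₁₁ = f₂₂ = 2.833/EI and f₁₂ = f₂₁ = 1.417/EI.
Compatibility — zero rotation at each built-in end:
  2.833 M_A + 1.417 M_C = 505.1
  1.417 M_A + 2.833 M_C = 527.2
Solving the pair gives M_A = 113.6 kN·m and M_C = 129.3 kN·m (hogging).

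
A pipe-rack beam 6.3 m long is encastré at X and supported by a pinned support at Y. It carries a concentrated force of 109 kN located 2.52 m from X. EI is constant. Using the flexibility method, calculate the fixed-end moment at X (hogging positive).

Remove the prop at Y; the released (primary) structure is a cantilever built in at X.
Downward deflection at the released point Y due to the loads:
  point load 109 at a = 2.52: Pa²(3L − a)/(6EI) = 1890/EI
Flexibility coefficient — unit upward force at Y: δ_{YY} = L³/(3EI) = 83.35/EI.
Compatibility at Y: δ_0 − R_Y·δ_{YY} = 0, so R_Y = 1890/83.35 = 22.67 kN.
Moment equilibrium about X: M_X = Σ(load moments about X) − R_Y·L = 274.7 − 22.67×6.3 = 131.8 kN·m.

M_X = 131.8 kN·m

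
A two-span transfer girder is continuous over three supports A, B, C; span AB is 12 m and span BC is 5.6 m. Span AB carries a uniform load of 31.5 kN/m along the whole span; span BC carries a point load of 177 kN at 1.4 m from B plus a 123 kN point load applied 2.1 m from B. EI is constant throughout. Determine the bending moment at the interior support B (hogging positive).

M_B = 480.1 kN·m

Insert a hinge at B; M_B is the redundant, and each span becomes simply supported.
Rotations at B on the released spans (each span's end-slope, ×1/EI):
  span AB: UDL 31.5: wL³/(24EI) = 2268/EI
  span BC: point load 177 at a = 1.4: Pab(L + b)/(6LEI) = 303.6/EI
  span BC: point load 123 at a = 2.1: Pab(L + b)/(6LEI) = 244.8/EI
  relative rotation θ_0 = (2268 + 548.4)/EI = 2816/EI
A unit hogging moment at B produces rotation L₁/(3EI) + L₂/(3EI) = 5.867/EI.
Compatibility: M_B·(L₁+L₂)/(3EI) = θ_0, giving M_B = 480.1 kN·m (hogging).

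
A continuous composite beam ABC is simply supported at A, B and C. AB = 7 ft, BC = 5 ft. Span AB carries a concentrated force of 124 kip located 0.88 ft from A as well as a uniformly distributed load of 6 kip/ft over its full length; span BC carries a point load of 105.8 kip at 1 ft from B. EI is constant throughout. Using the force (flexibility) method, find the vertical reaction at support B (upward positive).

Insert a hinge at B; M_B is the redundant, and each span becomes simply supported.
Rotations at B on the released spans (each span's end-slope, ×1/EI):
  span AB: point load 124 at a = 0.88: Pab(L + a)/(6LEI) = 125.3/EI
  span AB: UDL 6: wL³/(24EI) = 85.75/EI
  span BC: point load 105.8 at a = 1: Pab(L + b)/(6LEI) = 127/EI
  relative rotation θ_0 = (211 + 127)/EI = 338/EI
A unit hogging moment at B produces rotation L₁/(3EI) + L₂/(3EI) = 4/EI.
Compatibility: M_B·(L₁+L₂)/(3EI) = θ_0, giving M_B = 84.5 kip·ft (hogging).
Span AB, ΣM about A with M_B applied at B: R_B^{AB}·7 = 256.1 + 84.5, so R_B^{AB} = 48.66 kip and R_A = 166 − 48.66 = 117.3 kip.
Span BC, ΣM about C: R_B^{BC}·5 = 423.2 + 84.5, so R_B^{BC} = 101.5 kip and R_C = 105.8 − 101.5 = 4.26 kip.
R_B = 48.66 + 101.5 = 150.2 kip.

R_B = 150.2 kip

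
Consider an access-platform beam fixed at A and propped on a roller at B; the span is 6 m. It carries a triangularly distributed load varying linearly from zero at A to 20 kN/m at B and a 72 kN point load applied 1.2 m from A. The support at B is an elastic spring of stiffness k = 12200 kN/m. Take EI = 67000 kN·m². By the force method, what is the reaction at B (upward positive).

Release the roller at B. Primary structure: cantilever fixed at A.
Primary-structure tip deflection at B by superposition:
  triangular load, peak 20 at the free end: 11w₀L⁴/(120EI) = 2376/EI
  point load 72 at a = 1.2: Pa²(3L − a)/(6EI) = 290.3/EI
  δ_0 = 2666/EI
Tip deflection under a unit load at B: L³/(3EI) = 72/EI.
With EI = 67000 kN·m²: δ_0 = 0.039796 m and δ_{BB} = 0.001075 m/kN.
Compatibility — the spring shortens by R_B/k under the reaction it provides: δ_0 − R_B·δ_{BB} = R_B/k. With 1/k = 0.000082 m/kN, R_B = δ_0 / (δ_{BB} + 1/k) = 0.039796 / (0.001075 + 0.000082) = 34.41 kN.

R_B = 34.41 kN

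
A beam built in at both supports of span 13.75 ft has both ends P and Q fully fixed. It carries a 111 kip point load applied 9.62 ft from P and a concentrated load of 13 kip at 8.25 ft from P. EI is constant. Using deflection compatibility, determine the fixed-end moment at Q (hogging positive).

Take the two fixed-end moments M_P, M_Q as redundants; the released structure is the simple span PQ.
End rotations of the released simple span under the applied load (×1/EI):
  at P: point load 111 at a = 9.62: Pab(L + b)/(6LEI) = 955.8/EI
  at Q: point load 111 at a = 9.62: Pab(L + a)/(6LEI) = 1249/EI
  at P: point load 13 at a = 8.25: Pab(L + b)/(6LEI) = 137.6/EI
  at Q: point load 13 at a = 8.25: Pab(L + a)/(6LEI) = 157.3/EI
  θ_P0 = 1093/EI,  θ_Q0 = 1407/EI
Flexibility coefficients: a unit moment at one end gives L/(3EI) there and L/(6EI) at the far end, so f₁₁ = f₂₂ = 4.583/EI and f₁₂ = f₂₁ = 2.292/EI.
Compatibility — zero rotation at each built-in end:
  4.583 M_P + 2.292 M_Q = 1093
  2.292 M_P + 4.583 M_Q = 1407
Solving the pair gives M_P = 113.5 kip·ft and M_Q = 250.1 kip·ft (hogging).

M_Q = 250.1 kip·ft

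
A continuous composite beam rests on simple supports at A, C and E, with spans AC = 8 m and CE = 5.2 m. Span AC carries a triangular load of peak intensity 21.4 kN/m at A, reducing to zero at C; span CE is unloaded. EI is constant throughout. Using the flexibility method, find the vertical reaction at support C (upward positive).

Take M_C as the redundant. Released structure: two simple spans AC and CE with a hinge at C.
End slopes at the hinge C, treating each span as simply supported:
  span AC: triangular load, peak 21.4: 7w₀L³/(360EI) = 213/EI
  relative rotation θ_0 = (213 + 0)/EI = 213/EI
A unit hogging moment at C produces rotation L₁/(3EI) + L₂/(3EI) = 4.4/EI.
Compatibility: M_C·(L₁+L₂)/(3EI) = θ_0, giving M_C = 48.42 kN·m (hogging).
Span AC, ΣM about A with M_C applied at C: R_C^{AC}·8 = 228.3 + 48.42, so R_C^{AC} = 34.59 kN and R_A = 85.6 − 34.59 = 51.01 kN.
Span CE, ΣM about E: R_C^{CE}·5.2 = 0 + 48.42, so R_C^{CE} = 9.312 kN and R_E = 0 − 9.312 = -9.312 kN.
R_C = 34.59 + 9.312 = 43.9 kN.

R_C = 43.9 kN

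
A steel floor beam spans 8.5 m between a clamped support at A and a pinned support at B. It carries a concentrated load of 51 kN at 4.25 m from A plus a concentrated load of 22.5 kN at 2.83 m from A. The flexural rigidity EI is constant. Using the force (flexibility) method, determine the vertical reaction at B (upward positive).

Remove the prop at B; the released (primary) structure is a cantilever built in at A.
Deflection at B on the released cantilever, summing each load's contribution:
  point load 51 at a = 4.25: Pa²(3L − a)/(6EI) = 3263/EI
  point load 22.5 at a = 2.83: Pa²(3L − a)/(6EI) = 680.9/EI
  δ_0 = 3943/EI
Flexibility coefficient — unit upward force at B: δ_{BB} = L³/(3EI) = 204.7/EI.
The prop prevents deflection at B: R_B = δ_0/δ_{BB} = 3943/204.7 = 19.26 kN.

R_B = 19.26 kN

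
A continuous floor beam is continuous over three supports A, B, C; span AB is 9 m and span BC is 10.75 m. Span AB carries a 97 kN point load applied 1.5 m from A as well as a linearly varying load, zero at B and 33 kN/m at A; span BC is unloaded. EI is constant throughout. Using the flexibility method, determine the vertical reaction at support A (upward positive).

Insert a hinge at B; M_B is the redundant, and each span becomes simply supported.
End slopes at the hinge B, treating each span as simply supported:
  span AB: point load 97 at a = 1.5: Pab(L + a)/(6LEI) = 212.2/EI
  span AB: triangular load, peak 33: 7w₀L³/(360EI) = 467.8/EI
  relative rotation θ_0 = (680 + 0)/EI = 680/EI
A unit hogging moment at B produces rotation L₁/(3EI) + L₂/(3EI) = 6.583/EI.
Slope continuity at B: θ_0 = M_B·6.583/EI, so M_B = 680/6.583 = 103.3 kN·m (hogging).
Span AB, ΣM about A with M_B applied at B: R_B^{AB}·9 = 591 + 103.3, so R_B^{AB} = 77.14 kN and R_A = 245.5 − 77.14 = 168.4 kN.

R_A = 168.4 kN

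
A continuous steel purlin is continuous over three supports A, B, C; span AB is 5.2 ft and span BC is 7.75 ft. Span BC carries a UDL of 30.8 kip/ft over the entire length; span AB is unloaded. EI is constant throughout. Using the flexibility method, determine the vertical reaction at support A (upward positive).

Insert a hinge at B; M_B is the redundant, and each span becomes simply supported.
Rotations at B on the released spans (each span's end-slope, ×1/EI):
  span BC: UDL 30.8: wL³/(24EI) = 597.4/EI
  relative rotation θ_0 = (0 + 597.4)/EI = 597.4/EI
A unit hogging moment at B produces rotation L₁/(3EI) + L₂/(3EI) = 4.317/EI.
Compatibility: M_B·(L₁+L₂)/(3EI) = θ_0, giving M_B = 138.4 kip·ft (hogging).
Span AB, ΣM about A with M_B applied at B: R_B^{AB}·5.2 = 0 + 138.4, so R_B^{AB} = 26.61 kip and R_A = 0 − 26.61 = -26.61 kip.

R_A = -26.61 kip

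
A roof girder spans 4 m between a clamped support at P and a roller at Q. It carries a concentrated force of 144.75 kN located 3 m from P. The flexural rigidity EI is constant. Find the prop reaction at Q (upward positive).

R_Q = 91.6 kN

Choose R_Q as the redundant. The primary structure is the cantilever fixed at P.
Free-end deflection of the primary structure under the applied loading (downward +):
  point load 144.75 at a = 3: Pa²(3L − a)/(6EI) = 1954/EI
Tip deflection under a unit load at Q: L³/(3EI) = 21.33/EI.
Compatibility at Q: δ_0 − R_Q·δ_{QQ} = 0, so R_Q = 1954/21.33 = 91.6 kN.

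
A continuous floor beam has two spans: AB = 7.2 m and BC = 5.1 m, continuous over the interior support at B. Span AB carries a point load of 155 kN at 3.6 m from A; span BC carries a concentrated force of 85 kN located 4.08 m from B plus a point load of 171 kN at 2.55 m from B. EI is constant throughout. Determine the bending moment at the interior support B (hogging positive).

M_B = 207.5 kN·m

Release continuity at B by inserting a hinge; the redundant is the internal moment M_B. The primary structure is two simply-supported spans AB and BC.
End slopes at the hinge B, treating each span as simply supported:
  span AB: point load 155 at a = 3.6: Pab(L + a)/(6LEI) = 502.2/EI
  span BC: point load 85 at a = 4.08: Pab(L + b)/(6LEI) = 70.75/EI
  span BC: point load 171 at a = 2.55: Pab(L + b)/(6LEI) = 278/EI
  relative rotation θ_0 = (502.2 + 348.7)/EI = 850.9/EI
A unit hogging moment at B produces rotation L₁/(3EI) + L₂/(3EI) = 4.1/EI.
Slope continuity at B: θ_0 = M_B·4.1/EI, so M_B = 850.9/4.1 = 207.5 kN·m (hogging).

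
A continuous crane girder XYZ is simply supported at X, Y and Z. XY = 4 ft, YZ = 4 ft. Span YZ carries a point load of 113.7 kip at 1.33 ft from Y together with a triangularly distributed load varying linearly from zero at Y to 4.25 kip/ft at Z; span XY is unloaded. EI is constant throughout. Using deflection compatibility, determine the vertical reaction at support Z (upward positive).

R_Z = 32.46 kip

Insert a hinge at Y; M_Y is the redundant, and each span becomes simply supported.
End slopes at the hinge Y, treating each span as simply supported:
  span YZ: point load 113.7 at a = 1.33: Pab(L + b)/(6LEI) = 112.2/EI
  span YZ: triangular load, peak 4.25: 7w₀L³/(360EI) = 5.289/EI
  relative rotation θ_0 = (0 + 117.5)/EI = 117.5/EI
A unit hogging moment at Y produces rotation L₁/(3EI) + L₂/(3EI) = 2.667/EI.
Compatibility: M_Y·(L₁+L₂)/(3EI) = θ_0, giving M_Y = 44.06 kip·ft (hogging).
Span YZ, ΣM about Z: R_Y^{YZ}·4 = 314.9 + 44.06, so R_Y^{YZ} = 89.74 kip and R_Z = 122.2 − 89.74 = 32.46 kip.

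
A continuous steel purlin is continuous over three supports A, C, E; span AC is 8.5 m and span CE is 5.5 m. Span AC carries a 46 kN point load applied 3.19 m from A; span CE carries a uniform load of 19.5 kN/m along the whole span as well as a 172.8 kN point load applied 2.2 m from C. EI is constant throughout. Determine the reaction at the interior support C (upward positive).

Take M_C as the redundant. Released structure: two simple spans AC and CE with a hinge at C.
Rotations at C on the released spans (each span's end-slope, ×1/EI):
  span AC: point load 46 at a = 3.19: Pab(L + a)/(6LEI) = 178.6/EI
  span CE: UDL 19.5: wL³/(24EI) = 135.2/EI
  span CE: point load 172.8 at a = 2.2: Pab(L + b)/(6LEI) = 334.5/EI
  relative rotation θ_0 = (178.6 + 469.7)/EI = 648.3/EI
A unit hogging moment at C produces rotation L₁/(3EI) + L₂/(3EI) = 4.667/EI.
Compatibility: M_C·(L₁+L₂)/(3EI) = θ_0, giving M_C = 138.9 kN·m (hogging).
Span AC, ΣM about A with M_C applied at C: R_C^{AC}·8.5 = 146.7 + 138.9, so R_C^{AC} = 33.61 kN and R_A = 46 − 33.61 = 12.39 kN.
Span CE, ΣM about E: R_C^{CE}·5.5 = 865.2 + 138.9, so R_C^{CE} = 182.6 kN and R_E = 280.1 − 182.6 = 97.49 kN.
R_C = 33.61 + 182.6 = 216.2 kN.

R_C = 216.2 kN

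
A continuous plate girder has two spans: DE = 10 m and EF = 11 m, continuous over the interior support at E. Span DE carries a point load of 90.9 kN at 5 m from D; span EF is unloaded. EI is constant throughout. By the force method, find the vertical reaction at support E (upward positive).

Release continuity at E by inserting a hinge; the redundant is the internal moment M_E. The primary structure is two simply-supported spans DE and EF.
Rotations at E on the released spans (each span's end-slope, ×1/EI):
  span DE: point load 90.9 at a = 5: Pab(L + a)/(6LEI) = 568.1/EI
  relative rotation θ_0 = (568.1 + 0)/EI = 568.1/EI
A unit hogging moment at E produces rotation L₁/(3EI) + L₂/(3EI) = 7/EI.
Compatibility: M_E·(L₁+L₂)/(3EI) = θ_0, giving M_E = 81.16 kN·m (hogging).
Span DE, ΣM about D with M_E applied at E: R_E^{DE}·10 = 454.5 + 81.16, so R_E^{DE} = 53.57 kN and R_D = 90.9 − 53.57 = 37.33 kN.
Span EF, ΣM about F: R_E^{EF}·11 = 0 + 81.16, so R_E^{EF} = 7.378 kN and R_F = 0 − 7.378 = -7.378 kN.
R_E = 53.57 + 7.378 = 60.94 kN.

R_E = 60.94 kN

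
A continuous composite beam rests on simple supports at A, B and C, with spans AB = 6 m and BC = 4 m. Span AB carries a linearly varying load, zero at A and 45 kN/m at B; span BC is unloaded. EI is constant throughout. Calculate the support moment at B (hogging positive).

M_B = 64.8 kN·m

Take M_B as the redundant. Released structure: two simple spans AB and BC with a hinge at B.
Rotations at B on the released spans (each span's end-slope, ×1/EI):
  span AB: triangular load, peak 45: w₀L³/(45EI) = 216/EI
  relative rotation θ_0 = (216 + 0)/EI = 216/EI
A unit hogging moment at B produces rotation L₁/(3EI) + L₂/(3EI) = 3.333/EI.
Slope continuity at B: θ_0 = M_B·3.333/EI, so M_B = 216/3.333 = 64.8 kN·m (hogging).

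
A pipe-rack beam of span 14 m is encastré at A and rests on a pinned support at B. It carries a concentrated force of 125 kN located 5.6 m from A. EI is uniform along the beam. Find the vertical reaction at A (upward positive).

Release the roller at B. Primary structure: cantilever fixed at A.
Free-end deflection of the primary structure under the applied loading (downward +):
  point load 125 at a = 5.6: Pa²(3L − a)/(6EI) = 23781/EI
Flexibility coefficient — unit upward force at B: δ_{BB} = L³/(3EI) = 914.7/EI.
Compatibility at B: δ_0 − R_B·δ_{BB} = 0, so R_B = 23781/914.7 = 26 kN.
Vertical equilibrium: R_A = ΣP − R_B = 125 − 26 = 99 kN.

R_A = 99 kN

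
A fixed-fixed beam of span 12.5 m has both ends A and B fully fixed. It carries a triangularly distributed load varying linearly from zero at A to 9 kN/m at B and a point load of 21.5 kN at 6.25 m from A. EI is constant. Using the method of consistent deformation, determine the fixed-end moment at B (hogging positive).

M_B = 103.9 kN·m

Take the two fixed-end moments M_A, M_B as redundants; the released structure is the simple span AB.
Simple-span end rotations at A and B under the given loads:
  at A: triangular load, peak 9: 7w₀L³/(360EI) = 341.8/EI
  at B: triangular load, peak 9: w₀L³/(45EI) = 390.6/EI
  at A: point load 21.5 at a = 6.25: Pab(L + b)/(6LEI) = 210/EI
  at B: point load 21.5 at a = 6.25: Pab(L + a)/(6LEI) = 210/EI
  θ_A0 = 551.8/EI,  θ_B0 = 600.6/EI
Flexibility coefficients: a unit moment at one end gives L/(3EI) there and L/(6EI) at the far end, so f₁₁ = f₂₂ = 4.167/EI and f₁₂ = f₂₁ = 2.083/EI.
Compatibility — zero rotation at each built-in end:
  4.167 M_A + 2.083 M_B = 551.8
  2.083 M_A + 4.167 M_B = 600.6
Solving the pair gives M_A = 80.47 kN·m and M_B = 103.9 kN·m (hogging).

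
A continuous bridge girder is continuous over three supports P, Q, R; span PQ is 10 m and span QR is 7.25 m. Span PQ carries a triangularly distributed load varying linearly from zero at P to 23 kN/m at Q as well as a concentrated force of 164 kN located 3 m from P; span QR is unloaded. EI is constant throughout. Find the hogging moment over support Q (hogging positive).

M_Q = 218.7 kN·m

Release continuity at Q by inserting a hinge; the redundant is the internal moment M_Q. The primary structure is two simply-supported spans PQ and QR.
End slopes at the hinge Q, treating each span as simply supported:
  span PQ: triangular load, peak 23: w₀L³/(45EI) = 511.1/EI
  span PQ: point load 164 at a = 3: Pab(L + a)/(6LEI) = 746.2/EI
  relative rotation θ_0 = (1257 + 0)/EI = 1257/EI
A unit hogging moment at Q produces rotation L₁/(3EI) + L₂/(3EI) = 5.75/EI.
Compatibility: M_Q·(L₁+L₂)/(3EI) = θ_0, giving M_Q = 218.7 kN·m (hogging).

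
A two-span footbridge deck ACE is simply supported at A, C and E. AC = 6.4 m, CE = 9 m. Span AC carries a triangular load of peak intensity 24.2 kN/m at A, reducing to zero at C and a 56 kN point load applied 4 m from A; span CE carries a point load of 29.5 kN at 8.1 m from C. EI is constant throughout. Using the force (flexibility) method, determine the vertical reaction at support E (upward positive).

Take M_C as the redundant. Released structure: two simple spans AC and CE with a hinge at C.
Discontinuity in slope at C on the released structure — sum the simple-span end rotations:
  span AC: triangular load, peak 24.2: 7w₀L³/(360EI) = 123.4/EI
  span AC: point load 56 at a = 4: Pab(L + a)/(6LEI) = 145.6/EI
  span CE: point load 29.5 at a = 8.1: Pab(L + b)/(6LEI) = 39.43/EI
  relative rotation θ_0 = (269 + 39.43)/EI = 308.4/EI
A unit hogging moment at C produces rotation L₁/(3EI) + L₂/(3EI) = 5.133/EI.
Compatibility: M_C·(L₁+L₂)/(3EI) = θ_0, giving M_C = 60.07 kN·m (hogging).
Span CE, ΣM about E: R_C^{CE}·9 = 26.55 + 60.07, so R_C^{CE} = 9.625 kN and R_E = 29.5 − 9.625 = 19.88 kN.

R_E = 19.88 kN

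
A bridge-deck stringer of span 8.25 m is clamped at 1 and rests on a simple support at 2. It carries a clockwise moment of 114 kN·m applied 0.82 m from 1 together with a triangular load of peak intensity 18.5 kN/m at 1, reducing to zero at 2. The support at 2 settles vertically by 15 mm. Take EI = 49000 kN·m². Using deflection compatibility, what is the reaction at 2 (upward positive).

Choose R_2 as the redundant. The primary structure is the cantilever fixed at 1.
Primary-structure tip deflection at 2 by superposition:
  clockwise couple 114 at a = 0.82: M₀a(2L − a)/(2EI) = 732.9/EI
  triangular load, peak 18.5 at the fixed end: w₀L⁴/(30EI) = 2857/EI
  δ_0 = 3590/EI
Tip deflection under a unit load at 2: L³/(3EI) = 187.2/EI.
With EI = 49000 kN·m²: δ_0 = 0.073257 m and δ_{22} = 0.00382 m/kN.
Compatibility — the beam at 2 must follow the support down by 0.015 m: δ_0 − R_2·δ_{22} = 0.015, so R_2 = (0.073257 − 0.015)/0.00382 = 15.25 kN.

R_2 = 15.25 kN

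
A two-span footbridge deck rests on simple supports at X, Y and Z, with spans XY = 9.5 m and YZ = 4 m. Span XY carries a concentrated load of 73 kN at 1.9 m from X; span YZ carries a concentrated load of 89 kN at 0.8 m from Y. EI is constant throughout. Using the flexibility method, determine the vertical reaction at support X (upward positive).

Release continuity at Y by inserting a hinge; the redundant is the internal moment M_Y. The primary structure is two simply-supported spans XY and YZ.
Rotations at Y on the released spans (each span's end-slope, ×1/EI):
  span XY: point load 73 at a = 1.9: Pab(L + a)/(6LEI) = 210.8/EI
  span YZ: point load 89 at a = 0.8: Pab(L + b)/(6LEI) = 68.35/EI
  relative rotation θ_0 = (210.8 + 68.35)/EI = 279.2/EI
A unit hogging moment at Y produces rotation L₁/(3EI) + L₂/(3EI) = 4.5/EI.
Slope continuity at Y: θ_0 = M_Y·4.5/EI, so M_Y = 279.2/4.5 = 62.04 kN·m (hogging).
Span XY, ΣM about X with M_Y applied at Y: R_Y^{XY}·9.5 = 138.7 + 62.04, so R_Y^{XY} = 21.13 kN and R_X = 73 − 21.13 = 51.87 kN.

R_X = 51.87 kN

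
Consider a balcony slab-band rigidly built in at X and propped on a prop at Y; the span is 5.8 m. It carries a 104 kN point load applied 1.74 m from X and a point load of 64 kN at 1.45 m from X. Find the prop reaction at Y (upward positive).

Take the reaction at Y as the redundant and release it; the primary structure is a cantilever fixed at X.
Free-end deflection of the primary structure under the applied loading (downward +):
  point load 104 at a = 1.74: Pa²(3L − a)/(6EI) = 821.8/EI
  point load 64 at a = 1.45: Pa²(3L − a)/(6EI) = 357.7/EI
  δ_0 = 1180/EI
Flexibility coefficient — unit upward force at Y: δ_{YY} = L³/(3EI) = 65.04/EI.
Compatibility at Y: δ_0 − R_Y·δ_{YY} = 0, so R_Y = 1180/65.04 = 18.14 kN.

R_Y = 18.14 kN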